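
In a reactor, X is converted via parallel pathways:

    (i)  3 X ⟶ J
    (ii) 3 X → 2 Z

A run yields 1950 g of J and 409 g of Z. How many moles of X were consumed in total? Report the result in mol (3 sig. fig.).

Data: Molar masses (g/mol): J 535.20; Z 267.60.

n(J) = 1950 / 535.20 = 3.643 mol
n(Z) = 409 / 267.60 = 1.528 mol
n(X) via (i) = (3/1)×3.643 = 10.93 mol
n(X) via (ii) = (3/2)×1.528 = 2.292 mol
total n(X) = 10.93 + 2.292 = 13.22 mol

13.2 mol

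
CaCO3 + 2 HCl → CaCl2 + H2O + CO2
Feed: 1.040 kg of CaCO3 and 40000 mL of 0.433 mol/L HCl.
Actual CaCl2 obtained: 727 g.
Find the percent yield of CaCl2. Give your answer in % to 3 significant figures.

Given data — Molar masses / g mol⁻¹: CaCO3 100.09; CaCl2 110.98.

n(CaCO3) = 1.040×1000 / 100.09 = 10.39 mol
n(HCl) = 0.433 × 40000/1000 = 17.32 mol
n/ν for CaCO3 = 10.39/1 = 10.39
n/ν for HCl = 17.32/2 = 8.660
Smallest n/ν is HCl → limiting reagent.
theoretical n(CaCl2) = (1/2) × 17.32 = 8.660 mol → 961.1 g
% yield = 727 / 961.1 × 100 = 75.64 %

75.6 %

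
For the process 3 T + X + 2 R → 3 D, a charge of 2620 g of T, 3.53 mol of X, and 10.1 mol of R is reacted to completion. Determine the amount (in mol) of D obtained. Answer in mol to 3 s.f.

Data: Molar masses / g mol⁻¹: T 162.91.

10.6 mol

n(T) = 2620 / 162.91 = 16.08 mol
n(X) = 3.530 mol
n(R) = 10.10 mol
n/ν for T = 16.08/3 = 5.360
n/ν for X = 3.530/1 = 3.530
n/ν for R = 10.10/2 = 5.050
Smallest n/ν is X → limiting reagent.
n(D) = (3/1) × 3.530 = 10.59 mol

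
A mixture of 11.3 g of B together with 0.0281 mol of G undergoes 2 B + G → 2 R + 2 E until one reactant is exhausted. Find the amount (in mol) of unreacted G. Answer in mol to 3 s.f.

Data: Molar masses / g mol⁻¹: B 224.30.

0.00291 mol

n(B) = 11.30 / 224.30 = 0.05038 mol
n(G) = 0.02810 mol
n/ν for B = 0.05038/2 = 0.02519
n/ν for G = 0.02810/1 = 0.02810
Smallest n/ν is B → limiting reagent.
G consumed = (1/2) × 0.05038 = 0.02519 mol
G remaining = 0.02810 − 0.02519 = 0.002910 mol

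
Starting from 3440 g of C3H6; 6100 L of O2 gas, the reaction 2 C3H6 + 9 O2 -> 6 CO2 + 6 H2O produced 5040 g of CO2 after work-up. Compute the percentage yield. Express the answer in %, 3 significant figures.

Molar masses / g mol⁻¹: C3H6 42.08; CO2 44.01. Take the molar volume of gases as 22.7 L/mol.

n(C3H6) = 3440 / 42.08 = 81.75 mol
n(O2) = 6100 / 22.7 = 268.7 mol
n/ν for C3H6 = 81.75/2 = 40.88
n/ν for O2 = 268.7/9 = 29.86
Smallest n/ν is O2 → limiting reagent.
theoretical n(CO2) = (6/9) × 268.7 = 179.1 mol → 7882 g
% yield = 5040 / 7882 × 100 = 63.94 %

63.9 %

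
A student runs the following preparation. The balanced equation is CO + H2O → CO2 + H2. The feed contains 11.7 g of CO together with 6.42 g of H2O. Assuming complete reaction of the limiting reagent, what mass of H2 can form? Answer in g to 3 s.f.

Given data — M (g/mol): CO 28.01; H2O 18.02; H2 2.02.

n(CO) = 11.70 / 28.01 = 0.4177 mol
n(H2O) = 6.420 / 18.02 = 0.3563 mol
n/ν → CO: 0.4177, H2O: 0.3563; H2O is limiting.
n(H2) = (1/1) × 0.3563 = 0.3563 mol
mass = 0.3563 × 2.02 = 0.7197 g

0.720 g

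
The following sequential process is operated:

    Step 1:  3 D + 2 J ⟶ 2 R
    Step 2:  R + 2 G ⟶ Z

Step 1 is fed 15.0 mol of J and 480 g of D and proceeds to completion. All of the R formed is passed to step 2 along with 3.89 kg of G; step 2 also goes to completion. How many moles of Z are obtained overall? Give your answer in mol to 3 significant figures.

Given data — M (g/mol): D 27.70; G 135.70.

Step 1:
n(J) = 15.00 mol
n(D) = 480.0 / 27.70 = 17.33 mol
n/ν for J = 15.00/2 = 7.500
n/ν for D = 17.33/3 = 5.777
Smallest n/ν is D → limiting reagent.
n(R) produced = (2/3) × 17.33 = 11.55 mol
Step 2:
n(R) available = 11.55 mol
n(G) = 3.890×1000 / 135.70 = 28.67 mol
n/ν for R = 11.55/1 = 11.55
n/ν for G = 28.67/2 = 14.34
Smallest n/ν is R → limiting reagent.
n(Z) = (1/1) × 11.55 = 11.55 mol

11.6 mol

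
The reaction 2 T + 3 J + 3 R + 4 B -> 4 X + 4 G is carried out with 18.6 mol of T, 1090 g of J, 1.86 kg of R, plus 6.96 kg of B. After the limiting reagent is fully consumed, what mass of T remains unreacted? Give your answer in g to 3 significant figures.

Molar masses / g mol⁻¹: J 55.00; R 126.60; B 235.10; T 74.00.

n(T) = 18.60 mol
n(J) = 1090 / 55.00 = 19.82 mol
n(R) = 1.860×1000 / 126.60 = 14.69 mol
n(B) = 6.960×1000 / 235.10 = 29.60 mol
n/ν for T = 18.60/2 = 9.300
n/ν for J = 19.82/3 = 6.607
n/ν for R = 14.69/3 = 4.897
n/ν for B = 29.60/4 = 7.400
Smallest n/ν is R → limiting reagent.
T consumed = (2/3) × 14.69 = 9.793 mol
T remaining = 18.60 − 9.793 = 8.807 mol
mass = 8.807 × 74.00 = 651.7 g

652 g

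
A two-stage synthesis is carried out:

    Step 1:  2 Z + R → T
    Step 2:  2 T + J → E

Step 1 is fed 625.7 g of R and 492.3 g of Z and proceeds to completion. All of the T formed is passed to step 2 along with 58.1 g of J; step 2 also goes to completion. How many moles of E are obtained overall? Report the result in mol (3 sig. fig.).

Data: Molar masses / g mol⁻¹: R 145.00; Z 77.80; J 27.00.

Step 1:
n(R) = 625.7 / 145.00 = 4.315 mol
n(Z) = 492.3 / 77.80 = 6.328 mol
n/ν for R = 4.315/1 = 4.315
n/ν for Z = 6.328/2 = 3.164
Smallest n/ν is Z → limiting reagent.
n(T) produced = (1/2) × 6.328 = 3.164 mol
Step 2:
n(T) available = 3.164 mol
n(J) = 58.10 / 27.00 = 2.152 mol
n/ν for T = 3.164/2 = 1.582
n/ν for J = 2.152/1 = 2.152
Smallest n/ν is T → limiting reagent.
n(E) = (1/2) × 3.164 = 1.582 mol

1.58 mol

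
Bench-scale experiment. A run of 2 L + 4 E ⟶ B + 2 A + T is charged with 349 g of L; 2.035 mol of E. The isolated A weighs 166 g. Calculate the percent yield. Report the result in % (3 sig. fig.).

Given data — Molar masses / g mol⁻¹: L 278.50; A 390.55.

n(L) = 349.0 / 278.50 = 1.253 mol
n(E) = 2.035 mol
n/ν for L = 1.253/2 = 0.6265
n/ν for E = 2.035/4 = 0.5088
Smallest n/ν is E → limiting reagent.
theoretical n(A) = (2/4) × 2.035 = 1.018 mol → 397.6 g
% yield = 166 / 397.6 × 100 = 41.75 %

41.8 %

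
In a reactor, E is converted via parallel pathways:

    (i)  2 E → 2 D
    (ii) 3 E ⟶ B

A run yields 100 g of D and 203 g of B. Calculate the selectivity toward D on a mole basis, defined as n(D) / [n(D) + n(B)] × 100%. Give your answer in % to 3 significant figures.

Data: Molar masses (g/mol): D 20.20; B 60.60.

59.6 %

n(D) = 100 / 20.20 = 4.950 mol
n(B) = 203 / 60.60 = 3.350 mol
selectivity = 4.950/(4.950+3.350) × 100 = 59.64 %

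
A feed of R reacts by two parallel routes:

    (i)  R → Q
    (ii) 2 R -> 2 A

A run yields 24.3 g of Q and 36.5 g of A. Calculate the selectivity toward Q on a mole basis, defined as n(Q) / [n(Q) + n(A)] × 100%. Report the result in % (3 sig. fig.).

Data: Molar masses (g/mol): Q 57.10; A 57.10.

40.0 %

n(Q) = 24.3 / 57.10 = 0.4256 mol
n(A) = 36.5 / 57.10 = 0.6392 mol
selectivity = 0.4256/(0.4256+0.6392) × 100 = 39.97 %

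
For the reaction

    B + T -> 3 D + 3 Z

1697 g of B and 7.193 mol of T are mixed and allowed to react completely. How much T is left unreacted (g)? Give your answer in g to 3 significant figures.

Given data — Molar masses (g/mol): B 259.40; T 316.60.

206 g

n(B) = 1697 / 259.40 = 6.542 mol
n(T) = 7.193 mol
n/ν for B = 6.542/1 = 6.542
n/ν for T = 7.193/1 = 7.193
Smallest n/ν is B → limiting reagent.
T consumed = (1/1) × 6.542 = 6.542 mol
T remaining = 7.193 − 6.542 = 0.6510 mol
mass = 0.6510 × 316.60 = 206.1 g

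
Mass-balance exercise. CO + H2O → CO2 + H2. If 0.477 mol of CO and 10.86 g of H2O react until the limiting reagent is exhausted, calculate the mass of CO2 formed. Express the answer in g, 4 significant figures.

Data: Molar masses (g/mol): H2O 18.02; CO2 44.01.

20.99 g

n(CO) = 0.4770 mol
n(H2O) = 10.86 / 18.02 = 0.6027 mol
n/ν for CO = 0.4770/1 = 0.4770
n/ν for H2O = 0.6027/1 = 0.6027
Smallest n/ν is CO → limiting reagent.
n(CO2) = (1/1) × 0.4770 = 0.4770 mol
mass = 0.4770 × 44.01 = 20.99 g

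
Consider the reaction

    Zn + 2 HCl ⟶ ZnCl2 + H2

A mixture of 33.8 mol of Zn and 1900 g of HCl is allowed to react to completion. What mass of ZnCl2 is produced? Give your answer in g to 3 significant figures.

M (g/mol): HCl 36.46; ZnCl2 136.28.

n(Zn) = 33.80 mol
n(HCl) = 1900 / 36.46 = 52.11 mol
n/ν for Zn = 33.80/1 = 33.80
n/ν for HCl = 52.11/2 = 26.06
Smallest n/ν is HCl → limiting reagent.
n(ZnCl2) = (1/2) × 52.11 = 26.06 mol
mass = 26.06 × 136.28 = 3551 g

3550 g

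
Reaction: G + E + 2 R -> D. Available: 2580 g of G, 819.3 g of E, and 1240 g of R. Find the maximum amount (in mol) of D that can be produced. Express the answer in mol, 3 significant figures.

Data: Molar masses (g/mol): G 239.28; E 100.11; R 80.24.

7.73 mol

n(G) = 2580 / 239.28 = 10.78 mol
n(E) = 819.3 / 100.11 = 8.184 mol
n(R) = 1240 / 80.24 = 15.45 mol
n/ν for G = 10.78/1 = 10.78
n/ν for E = 8.184/1 = 8.184
n/ν for R = 15.45/2 = 7.725
Smallest n/ν is R → limiting reagent.
n(D) = (1/2) × 15.45 = 7.725 mol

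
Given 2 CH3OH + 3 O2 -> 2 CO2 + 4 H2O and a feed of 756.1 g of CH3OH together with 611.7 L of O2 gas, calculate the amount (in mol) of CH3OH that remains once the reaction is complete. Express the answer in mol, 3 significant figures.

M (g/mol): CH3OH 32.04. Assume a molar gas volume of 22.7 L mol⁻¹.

5.63 mol

n(CH3OH) = 756.1 / 32.04 = 23.60 mol
n(O2) = 611.7 / 22.7 = 26.95 mol
n/ν for CH3OH = 23.60/2 = 11.80
n/ν for O2 = 26.95/3 = 8.983
Smallest n/ν is O2 → limiting reagent.
CH3OH consumed = (2/3) × 26.95 = 17.97 mol
CH3OH remaining = 23.60 − 17.97 = 5.630 mol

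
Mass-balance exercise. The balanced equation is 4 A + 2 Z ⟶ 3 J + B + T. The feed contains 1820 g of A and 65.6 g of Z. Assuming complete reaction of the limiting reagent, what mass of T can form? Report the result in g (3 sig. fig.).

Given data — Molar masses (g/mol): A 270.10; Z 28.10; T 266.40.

311 g

n(A) = 1820 / 270.10 = 6.738 mol
n(Z) = 65.60 / 28.10 = 2.335 mol
n/ν → A: 1.685, Z: 1.168; Z is limiting.
n(T) = (1/2) × 2.335 = 1.168 mol
mass = 1.168 × 266.40 = 311.2 g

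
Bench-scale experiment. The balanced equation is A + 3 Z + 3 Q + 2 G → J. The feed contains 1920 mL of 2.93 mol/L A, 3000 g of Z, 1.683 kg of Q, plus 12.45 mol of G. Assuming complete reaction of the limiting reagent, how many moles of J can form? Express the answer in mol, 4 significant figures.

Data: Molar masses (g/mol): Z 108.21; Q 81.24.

5.626 mol

n(A) = 2.93 × 1920/1000 = 5.626 mol
n(Z) = 3000 / 108.21 = 27.72 mol
n(Q) = 1.683×1000 / 81.24 = 20.72 mol
n(G) = 12.45 mol
n/ν for A = 5.626/1 = 5.626
n/ν for Z = 27.72/3 = 9.240
n/ν for Q = 20.72/3 = 6.907
n/ν for G = 12.45/2 = 6.225
Smallest n/ν is A → limiting reagent.
n(J) = (1/1) × 5.626 = 5.626 mol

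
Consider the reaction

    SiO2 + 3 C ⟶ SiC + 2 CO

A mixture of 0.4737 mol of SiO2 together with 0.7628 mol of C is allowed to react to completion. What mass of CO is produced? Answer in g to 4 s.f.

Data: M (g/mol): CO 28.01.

n(SiO2) = 0.4737 mol
n(C) = 0.7628 mol
n/ν → SiO2: 0.4737, C: 0.2543; C is limiting.
n(CO) = (2/3) × 0.7628 = 0.5085 mol
mass = 0.5085 × 28.01 = 14.24 g

14.24 g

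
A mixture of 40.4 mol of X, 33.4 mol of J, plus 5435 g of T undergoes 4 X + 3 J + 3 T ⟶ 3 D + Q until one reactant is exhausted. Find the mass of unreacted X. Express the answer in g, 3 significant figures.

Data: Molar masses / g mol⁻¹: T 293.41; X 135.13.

2120 g

n(X) = 40.40 mol
n(J) = 33.40 mol
n(T) = 5435 / 293.41 = 18.52 mol
n/ν for X = 40.40/4 = 10.10
n/ν for J = 33.40/3 = 11.13
n/ν for T = 18.52/3 = 6.173
Smallest n/ν is T → limiting reagent.
X consumed = (4/3) × 18.52 = 24.69 mol
X remaining = 40.40 − 24.69 = 15.71 mol
mass = 15.71 × 135.13 = 2123 g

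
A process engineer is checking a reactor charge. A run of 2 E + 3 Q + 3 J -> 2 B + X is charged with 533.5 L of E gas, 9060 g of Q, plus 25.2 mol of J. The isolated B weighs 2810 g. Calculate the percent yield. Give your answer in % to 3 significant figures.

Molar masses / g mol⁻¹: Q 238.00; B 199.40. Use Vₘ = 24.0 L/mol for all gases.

n(E) = 533.5 / 24.0 = 22.23 mol
n(Q) = 9060 / 238.00 = 38.07 mol
n(J) = 25.20 mol
n/ν for E = 22.23/2 = 11.12
n/ν for Q = 38.07/3 = 12.69
n/ν for J = 25.20/3 = 8.400
Smallest n/ν is J → limiting reagent.
theoretical n(B) = (2/3) × 25.20 = 16.80 mol → 3350 g
% yield = 2810 / 3350 × 100 = 83.88 %

83.9 %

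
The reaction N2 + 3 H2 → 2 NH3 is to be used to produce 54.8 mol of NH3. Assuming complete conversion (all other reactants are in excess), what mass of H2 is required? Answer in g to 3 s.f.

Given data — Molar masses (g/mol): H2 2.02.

n(NH3) = 54.80 mol
n(H2) = (3/2) × 54.80 = 82.20 mol
mass = 82.20 × 2.02 = 166.0 g

166 g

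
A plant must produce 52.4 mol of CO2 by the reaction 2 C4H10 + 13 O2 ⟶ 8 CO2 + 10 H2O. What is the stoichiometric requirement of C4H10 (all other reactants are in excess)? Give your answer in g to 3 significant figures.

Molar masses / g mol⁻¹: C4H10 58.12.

761 g

n(CO2) = 52.40 mol
n(C4H10) = (2/8) × 52.40 = 13.10 mol
mass = 13.10 × 58.12 = 761.4 g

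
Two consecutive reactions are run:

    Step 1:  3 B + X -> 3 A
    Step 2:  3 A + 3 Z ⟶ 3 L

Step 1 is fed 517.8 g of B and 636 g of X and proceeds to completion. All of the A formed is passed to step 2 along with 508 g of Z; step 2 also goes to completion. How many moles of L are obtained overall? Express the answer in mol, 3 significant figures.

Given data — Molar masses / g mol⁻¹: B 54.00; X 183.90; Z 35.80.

Step 1:
n(B) = 517.8 / 54.00 = 9.589 mol
n(X) = 636.0 / 183.90 = 3.458 mol
n/ν for B = 9.589/3 = 3.196
n/ν for X = 3.458/1 = 3.458
Smallest n/ν is B → limiting reagent.
n(A) produced = (3/3) × 9.589 = 9.589 mol
Step 2:
n(A) available = 9.589 mol
n(Z) = 508.0 / 35.80 = 14.19 mol
n/ν for A = 9.589/3 = 3.196
n/ν for Z = 14.19/3 = 4.730
Smallest n/ν is A → limiting reagent.
n(L) = (3/3) × 9.589 = 9.589 mol

9.59 mol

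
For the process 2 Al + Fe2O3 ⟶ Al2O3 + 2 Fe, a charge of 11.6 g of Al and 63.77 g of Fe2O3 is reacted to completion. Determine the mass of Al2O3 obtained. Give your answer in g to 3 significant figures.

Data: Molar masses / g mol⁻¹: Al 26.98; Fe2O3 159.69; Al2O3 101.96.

21.9 g

n(Al) = 11.60 / 26.98 = 0.4299 mol
n(Fe2O3) = 63.77 / 159.69 = 0.3993 mol
n/ν → Al: 0.2150, Fe2O3: 0.3993; Al is limiting.
n(Al2O3) = (1/2) × 0.4299 = 0.2150 mol
mass = 0.2150 × 101.96 = 21.92 g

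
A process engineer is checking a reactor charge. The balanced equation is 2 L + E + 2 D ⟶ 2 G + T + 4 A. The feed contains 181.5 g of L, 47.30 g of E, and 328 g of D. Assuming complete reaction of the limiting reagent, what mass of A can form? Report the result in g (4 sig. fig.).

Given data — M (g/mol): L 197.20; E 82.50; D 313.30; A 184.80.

n(L) = 181.5 / 197.20 = 0.9204 mol
n(E) = 47.30 / 82.50 = 0.5733 mol
n(D) = 328.0 / 313.30 = 1.047 mol
n/ν → L: 0.4602, E: 0.5733, D: 0.5235; L is limiting.
n(A) = (4/2) × 0.9204 = 1.841 mol
mass = 1.841 × 184.80 = 340.2 g

340.2 g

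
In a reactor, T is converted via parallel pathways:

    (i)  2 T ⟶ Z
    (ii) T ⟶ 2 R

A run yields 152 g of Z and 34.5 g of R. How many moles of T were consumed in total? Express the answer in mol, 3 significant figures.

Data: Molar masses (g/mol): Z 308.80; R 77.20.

n(Z) = 152 / 308.80 = 0.4922 mol
n(R) = 34.5 / 77.20 = 0.4469 mol
n(T) via (i) = (2/1)×0.4922 = 0.9844 mol
n(T) via (ii) = (1/2)×0.4469 = 0.2235 mol
total n(T) = 0.9844 + 0.2235 = 1.208 mol

1.21 mol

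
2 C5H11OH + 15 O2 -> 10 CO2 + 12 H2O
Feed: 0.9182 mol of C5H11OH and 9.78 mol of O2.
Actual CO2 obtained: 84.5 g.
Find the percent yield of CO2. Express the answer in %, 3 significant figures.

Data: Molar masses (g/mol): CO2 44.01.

41.8 %

n(C5H11OH) = 0.9182 mol
n(O2) = 9.780 mol
n/ν for C5H11OH = 0.9182/2 = 0.4591
n/ν for O2 = 9.780/15 = 0.6520
Smallest n/ν is C5H11OH → limiting reagent.
theoretical n(CO2) = (10/2) × 0.9182 = 4.591 mol → 202.0 g
% yield = 84.5 / 202.0 × 100 = 41.83 %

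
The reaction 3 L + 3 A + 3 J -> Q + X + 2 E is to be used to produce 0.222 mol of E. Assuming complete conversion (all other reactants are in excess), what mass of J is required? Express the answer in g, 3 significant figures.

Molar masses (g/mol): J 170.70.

56.8 g

n(E) = 0.2220 mol
n(J) = (3/2) × 0.2220 = 0.3330 mol
mass = 0.3330 × 170.70 = 56.84 g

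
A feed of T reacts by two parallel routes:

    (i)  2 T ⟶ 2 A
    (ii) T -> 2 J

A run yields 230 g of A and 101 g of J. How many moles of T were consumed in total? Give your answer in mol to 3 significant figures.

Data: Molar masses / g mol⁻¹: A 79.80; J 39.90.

n(A) = 230 / 79.80 = 2.882 mol
n(J) = 101 / 39.90 = 2.531 mol
n(T) via (i) = (2/2)×2.882 = 2.882 mol
n(T) via (ii) = (1/2)×2.531 = 1.266 mol
total n(T) = 2.882 + 1.266 = 4.148 mol

4.15 mol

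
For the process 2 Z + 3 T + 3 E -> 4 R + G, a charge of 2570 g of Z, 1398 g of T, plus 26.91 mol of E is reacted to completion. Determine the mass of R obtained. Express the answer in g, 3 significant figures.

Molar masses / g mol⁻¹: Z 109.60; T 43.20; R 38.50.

1380 g

n(Z) = 2570 / 109.60 = 23.45 mol
n(T) = 1398 / 43.20 = 32.36 mol
n(E) = 26.91 mol
n/ν → Z: 11.73, T: 10.79, E: 8.970; E is limiting.
n(R) = (4/3) × 26.91 = 35.88 mol
mass = 35.88 × 38.50 = 1381 g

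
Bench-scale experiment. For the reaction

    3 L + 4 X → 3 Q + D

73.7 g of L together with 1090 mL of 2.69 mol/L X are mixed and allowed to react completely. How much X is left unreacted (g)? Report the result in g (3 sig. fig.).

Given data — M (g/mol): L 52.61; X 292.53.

311 g

n(L) = 73.70 / 52.61 = 1.401 mol
n(X) = 2.69 × 1090/1000 = 2.932 mol
n/ν for L = 1.401/3 = 0.4670
n/ν for X = 2.932/4 = 0.7330
Smallest n/ν is L → limiting reagent.
X consumed = (4/3) × 1.401 = 1.868 mol
X remaining = 2.932 − 1.868 = 1.064 mol
mass = 1.064 × 292.53 = 311.3 g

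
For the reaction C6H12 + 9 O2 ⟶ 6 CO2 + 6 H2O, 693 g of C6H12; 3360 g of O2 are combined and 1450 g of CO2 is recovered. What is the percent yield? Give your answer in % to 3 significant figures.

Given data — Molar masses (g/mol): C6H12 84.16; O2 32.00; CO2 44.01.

66.7 %

n(C6H12) = 693.0 / 84.16 = 8.234 mol
n(O2) = 3360 / 32.00 = 105.0 mol
n/ν → C6H12: 8.234, O2: 11.67; C6H12 is limiting.
theoretical n(CO2) = (6/1) × 8.234 = 49.40 mol → 2174 g
% yield = 1450 / 2174 × 100 = 66.70 %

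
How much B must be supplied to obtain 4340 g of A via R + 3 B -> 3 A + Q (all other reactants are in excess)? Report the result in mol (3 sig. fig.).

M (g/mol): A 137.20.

n(A) = 4340 / 137.20 = 31.63 mol
n(B) = (3/3) × 31.63 = 31.63 mol

31.6 mol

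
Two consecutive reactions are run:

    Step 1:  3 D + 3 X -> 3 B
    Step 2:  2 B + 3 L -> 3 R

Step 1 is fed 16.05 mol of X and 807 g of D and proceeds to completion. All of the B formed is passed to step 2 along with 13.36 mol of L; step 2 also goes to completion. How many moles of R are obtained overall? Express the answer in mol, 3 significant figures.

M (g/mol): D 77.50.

13.4 mol

Step 1:
n(X) = 16.05 mol
n(D) = 807.0 / 77.50 = 10.41 mol
n/ν for X = 16.05/3 = 5.350
n/ν for D = 10.41/3 = 3.470
Smallest n/ν is D → limiting reagent.
n(B) produced = (3/3) × 10.41 = 10.41 mol
Step 2:
n(B) available = 10.41 mol
n(L) = 13.36 mol
n/ν for B = 10.41/2 = 5.205
n/ν for L = 13.36/3 = 4.453
Smallest n/ν is L → limiting reagent.
n(R) = (3/3) × 13.36 = 13.36 mol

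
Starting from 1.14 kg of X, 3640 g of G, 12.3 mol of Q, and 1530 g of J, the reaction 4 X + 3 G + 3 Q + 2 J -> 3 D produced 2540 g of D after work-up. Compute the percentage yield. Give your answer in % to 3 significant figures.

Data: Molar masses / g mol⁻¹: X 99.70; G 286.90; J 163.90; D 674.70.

43.9 %

n(X) = 1.140×1000 / 99.70 = 11.43 mol
n(G) = 3640 / 286.90 = 12.69 mol
n(Q) = 12.30 mol
n(J) = 1530 / 163.90 = 9.335 mol
n/ν → X: 2.858, G: 4.230, Q: 4.100, J: 4.668; X is limiting.
theoretical n(D) = (3/4) × 11.43 = 8.573 mol → 5784 g
% yield = 2540 / 5784 × 100 = 43.91 %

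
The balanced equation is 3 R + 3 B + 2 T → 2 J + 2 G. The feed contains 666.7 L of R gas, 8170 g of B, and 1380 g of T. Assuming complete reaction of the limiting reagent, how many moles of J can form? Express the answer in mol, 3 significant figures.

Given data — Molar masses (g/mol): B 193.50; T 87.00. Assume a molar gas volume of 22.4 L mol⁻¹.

n(R) = 666.7 / 22.4 = 29.76 mol
n(B) = 8170 / 193.50 = 42.22 mol
n(T) = 1380 / 87.00 = 15.86 mol
n/ν → R: 9.920, B: 14.07, T: 7.930; T is limiting.
n(J) = (2/2) × 15.86 = 15.86 mol

15.9 mol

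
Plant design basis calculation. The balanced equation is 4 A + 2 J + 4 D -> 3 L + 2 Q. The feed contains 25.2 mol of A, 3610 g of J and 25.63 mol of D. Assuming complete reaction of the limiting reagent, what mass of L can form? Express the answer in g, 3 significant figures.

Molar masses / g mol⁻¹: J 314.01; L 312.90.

n(A) = 25.20 mol
n(J) = 3610 / 314.01 = 11.50 mol
n(D) = 25.63 mol
n/ν → A: 6.300, J: 5.750, D: 6.408; J is limiting.
n(L) = (3/2) × 11.50 = 17.25 mol
mass = 17.25 × 312.90 = 5398 g

5400 g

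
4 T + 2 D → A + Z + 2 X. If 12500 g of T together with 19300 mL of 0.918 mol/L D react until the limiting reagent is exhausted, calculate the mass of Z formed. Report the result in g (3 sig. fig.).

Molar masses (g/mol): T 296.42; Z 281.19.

n(T) = 12500 / 296.42 = 42.17 mol
n(D) = 0.918 × 19300/1000 = 17.72 mol
n/ν → T: 10.54, D: 8.860; D is limiting.
n(Z) = (1/2) × 17.72 = 8.860 mol
mass = 8.860 × 281.19 = 2491 g

2490 g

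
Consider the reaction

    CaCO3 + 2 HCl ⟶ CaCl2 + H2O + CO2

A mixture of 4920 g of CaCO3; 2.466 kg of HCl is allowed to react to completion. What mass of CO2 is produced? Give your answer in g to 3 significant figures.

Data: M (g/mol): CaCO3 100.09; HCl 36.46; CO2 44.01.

1490 g

n(CaCO3) = 4920 / 100.09 = 49.16 mol
n(HCl) = 2.466×1000 / 36.46 = 67.64 mol
n/ν for CaCO3 = 49.16/1 = 49.16
n/ν for HCl = 67.64/2 = 33.82
Smallest n/ν is HCl → limiting reagent.
n(CO2) = (1/2) × 67.64 = 33.82 mol
mass = 33.82 × 44.01 = 1488 g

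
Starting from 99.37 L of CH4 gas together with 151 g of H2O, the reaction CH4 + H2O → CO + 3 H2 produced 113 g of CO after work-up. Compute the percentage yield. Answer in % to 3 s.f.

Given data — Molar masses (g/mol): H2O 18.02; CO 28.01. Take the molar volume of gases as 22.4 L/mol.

n(CH4) = 99.37 / 22.4 = 4.436 mol
n(H2O) = 151.0 / 18.02 = 8.380 mol
n/ν for CH4 = 4.436/1 = 4.436
n/ν for H2O = 8.380/1 = 8.380
Smallest n/ν is CH4 → limiting reagent.
theoretical n(CO) = (1/1) × 4.436 = 4.436 mol → 124.3 g
% yield = 113 / 124.3 × 100 = 90.91 %

90.9 %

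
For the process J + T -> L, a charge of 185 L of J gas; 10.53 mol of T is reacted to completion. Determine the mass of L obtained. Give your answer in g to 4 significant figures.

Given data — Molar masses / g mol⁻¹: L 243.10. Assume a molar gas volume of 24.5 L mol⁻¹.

n(J) = 185.0 / 24.5 = 7.551 mol
n(T) = 10.53 mol
n/ν for J = 7.551/1 = 7.551
n/ν for T = 10.53/1 = 10.53
Smallest n/ν is J → limiting reagent.
n(L) = (1/1) × 7.551 = 7.551 mol
mass = 7.551 × 243.10 = 1836 g

1836 g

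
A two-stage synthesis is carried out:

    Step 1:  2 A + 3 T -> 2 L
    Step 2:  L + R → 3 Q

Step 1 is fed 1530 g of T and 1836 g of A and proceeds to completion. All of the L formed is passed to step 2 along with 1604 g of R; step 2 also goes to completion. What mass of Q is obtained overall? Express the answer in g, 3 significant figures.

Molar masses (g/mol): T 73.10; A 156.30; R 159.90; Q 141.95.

Step 1:
n(T) = 1530 / 73.10 = 20.93 mol
n(A) = 1836 / 156.30 = 11.75 mol
n/ν → T: 6.977, A: 5.875; A is limiting.
n(L) produced = (2/2) × 11.75 = 11.75 mol
Step 2:
n(L) available = 11.75 mol
n(R) = 1604 / 159.90 = 10.03 mol
n/ν → L: 11.75, R: 10.03; R is limiting.
n(Q) = (3/1) × 10.03 = 30.09 mol
mass = 30.09 × 141.95 = 4271 g

4270 g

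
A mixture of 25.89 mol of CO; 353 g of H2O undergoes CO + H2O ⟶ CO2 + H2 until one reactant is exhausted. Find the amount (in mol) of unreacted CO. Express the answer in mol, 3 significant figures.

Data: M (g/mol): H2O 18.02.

n(CO) = 25.89 mol
n(H2O) = 353.0 / 18.02 = 19.59 mol
n/ν → CO: 25.89, H2O: 19.59; H2O is limiting.
CO consumed = (1/1) × 19.59 = 19.59 mol
CO remaining = 25.89 − 19.59 = 6.300 mol

6.30 mol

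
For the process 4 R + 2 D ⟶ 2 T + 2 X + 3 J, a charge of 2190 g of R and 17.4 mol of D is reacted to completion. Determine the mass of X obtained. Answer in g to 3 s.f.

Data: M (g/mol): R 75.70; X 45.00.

651 g

n(R) = 2190 / 75.70 = 28.93 mol
n(D) = 17.40 mol
n/ν → R: 7.233, D: 8.700; R is limiting.
n(X) = (2/4) × 28.93 = 14.47 mol
mass = 14.47 × 45.00 = 651.2 g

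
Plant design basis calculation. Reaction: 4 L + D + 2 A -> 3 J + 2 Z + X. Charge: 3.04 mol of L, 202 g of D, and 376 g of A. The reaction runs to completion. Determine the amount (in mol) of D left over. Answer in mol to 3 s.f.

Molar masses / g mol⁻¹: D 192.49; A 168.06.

n(L) = 3.040 mol
n(D) = 202.0 / 192.49 = 1.049 mol
n(A) = 376.0 / 168.06 = 2.237 mol
n/ν → L: 0.7600, D: 1.049, A: 1.119; L is limiting.
D consumed = (1/4) × 3.040 = 0.7600 mol
D remaining = 1.049 − 0.7600 = 0.2890 mol

0.289 mol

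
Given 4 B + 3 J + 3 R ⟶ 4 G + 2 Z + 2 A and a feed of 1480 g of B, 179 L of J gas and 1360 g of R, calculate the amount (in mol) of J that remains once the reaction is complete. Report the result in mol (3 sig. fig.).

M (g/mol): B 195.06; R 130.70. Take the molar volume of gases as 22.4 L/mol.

2.30 mol

n(B) = 1480 / 195.06 = 7.587 mol
n(J) = 179.0 / 22.4 = 7.991 mol
n(R) = 1360 / 130.70 = 10.41 mol
n/ν → B: 1.897, J: 2.664, R: 3.470; B is limiting.
J consumed = (3/4) × 7.587 = 5.690 mol
J remaining = 7.991 − 5.690 = 2.301 mol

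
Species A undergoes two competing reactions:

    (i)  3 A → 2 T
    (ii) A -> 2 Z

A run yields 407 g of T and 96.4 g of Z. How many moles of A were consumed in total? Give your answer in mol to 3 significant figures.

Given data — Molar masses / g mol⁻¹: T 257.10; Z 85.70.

2.94 mol

n(T) = 407 / 257.10 = 1.583 mol
n(Z) = 96.4 / 85.70 = 1.125 mol
n(A) via (i) = (3/2)×1.583 = 2.375 mol
n(A) via (ii) = (1/2)×1.125 = 0.5625 mol
total n(A) = 2.375 + 0.5625 = 2.938 mol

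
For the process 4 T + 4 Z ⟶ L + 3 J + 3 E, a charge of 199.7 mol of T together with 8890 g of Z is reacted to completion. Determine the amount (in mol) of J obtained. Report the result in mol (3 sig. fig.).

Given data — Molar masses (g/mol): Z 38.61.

150 mol

n(T) = 199.7 mol
n(Z) = 8890 / 38.61 = 230.3 mol
n/ν for T = 199.7/4 = 49.93
n/ν for Z = 230.3/4 = 57.58
Smallest n/ν is T → limiting reagent.
n(J) = (3/4) × 199.7 = 149.8 mol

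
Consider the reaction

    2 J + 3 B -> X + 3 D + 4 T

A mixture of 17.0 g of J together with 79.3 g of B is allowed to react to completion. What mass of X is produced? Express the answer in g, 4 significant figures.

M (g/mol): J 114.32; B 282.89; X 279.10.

n(J) = 17.00 / 114.32 = 0.1487 mol
n(B) = 79.30 / 282.89 = 0.2803 mol
n/ν → J: 0.07435, B: 0.09343; J is limiting.
n(X) = (1/2) × 0.1487 = 0.07435 mol
mass = 0.07435 × 279.10 = 20.75 g

20.75 g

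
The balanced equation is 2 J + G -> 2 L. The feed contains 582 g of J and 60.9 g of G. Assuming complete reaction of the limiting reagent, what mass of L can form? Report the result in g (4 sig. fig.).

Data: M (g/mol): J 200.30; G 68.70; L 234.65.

n(J) = 582.0 / 200.30 = 2.906 mol
n(G) = 60.90 / 68.70 = 0.8865 mol
n/ν for J = 2.906/2 = 1.453
n/ν for G = 0.8865/1 = 0.8865
Smallest n/ν is G → limiting reagent.
n(L) = (2/1) × 0.8865 = 1.773 mol
mass = 1.773 × 234.65 = 416.0 g

416.0 g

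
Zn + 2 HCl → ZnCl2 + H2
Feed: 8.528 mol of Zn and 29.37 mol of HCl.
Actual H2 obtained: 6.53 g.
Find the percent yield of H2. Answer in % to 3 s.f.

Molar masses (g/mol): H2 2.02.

37.9 %

n(Zn) = 8.528 mol
n(HCl) = 29.37 mol
n/ν for Zn = 8.528/1 = 8.528
n/ν for HCl = 29.37/2 = 14.69
Smallest n/ν is Zn → limiting reagent.
theoretical n(H2) = (1/1) × 8.528 = 8.528 mol → 17.23 g
% yield = 6.53 / 17.23 × 100 = 37.90 %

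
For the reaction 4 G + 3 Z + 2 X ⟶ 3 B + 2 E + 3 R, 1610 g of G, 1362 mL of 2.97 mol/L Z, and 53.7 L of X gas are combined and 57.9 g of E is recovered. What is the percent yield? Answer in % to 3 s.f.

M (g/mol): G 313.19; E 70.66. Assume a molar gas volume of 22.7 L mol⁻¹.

34.6 %

n(G) = 1610 / 313.19 = 5.141 mol
n(Z) = 2.97 × 1362/1000 = 4.045 mol
n(X) = 53.70 / 22.7 = 2.366 mol
n/ν for G = 5.141/4 = 1.285
n/ν for Z = 4.045/3 = 1.348
n/ν for X = 2.366/2 = 1.183
Smallest n/ν is X → limiting reagent.
theoretical n(E) = (2/2) × 2.366 = 2.366 mol → 167.2 g
% yield = 57.9 / 167.2 × 100 = 34.63 %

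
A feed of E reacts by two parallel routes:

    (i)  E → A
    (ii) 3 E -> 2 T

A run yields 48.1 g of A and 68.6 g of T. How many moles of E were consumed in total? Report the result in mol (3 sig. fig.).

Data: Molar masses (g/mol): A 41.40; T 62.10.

2.82 mol

n(A) = 48.1 / 41.40 = 1.162 mol
n(T) = 68.6 / 62.10 = 1.105 mol
n(E) via (i) = (1/1)×1.162 = 1.162 mol
n(E) via (ii) = (3/2)×1.105 = 1.658 mol
total n(E) = 1.162 + 1.658 = 2.820 mol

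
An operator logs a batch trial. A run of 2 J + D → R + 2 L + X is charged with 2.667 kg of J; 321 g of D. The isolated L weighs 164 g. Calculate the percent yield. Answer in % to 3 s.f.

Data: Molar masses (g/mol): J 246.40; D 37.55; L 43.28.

35.0 %

n(J) = 2.667×1000 / 246.40 = 10.82 mol
n(D) = 321.0 / 37.55 = 8.549 mol
n/ν → J: 5.410, D: 8.549; J is limiting.
theoretical n(L) = (2/2) × 10.82 = 10.82 mol → 468.3 g
% yield = 164 / 468.3 × 100 = 35.02 %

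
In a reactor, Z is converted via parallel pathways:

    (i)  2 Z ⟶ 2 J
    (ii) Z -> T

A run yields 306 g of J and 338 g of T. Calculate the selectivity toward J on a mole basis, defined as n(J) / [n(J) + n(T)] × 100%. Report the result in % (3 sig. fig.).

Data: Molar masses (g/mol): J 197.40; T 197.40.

47.5 %

n(J) = 306 / 197.40 = 1.550 mol
n(T) = 338 / 197.40 = 1.712 mol
selectivity = 1.550/(1.550+1.712) × 100 = 47.52 %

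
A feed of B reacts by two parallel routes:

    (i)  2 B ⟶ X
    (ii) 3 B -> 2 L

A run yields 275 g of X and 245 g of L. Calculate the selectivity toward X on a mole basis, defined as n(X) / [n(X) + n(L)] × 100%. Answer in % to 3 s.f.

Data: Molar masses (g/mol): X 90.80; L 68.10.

n(X) = 275 / 90.80 = 3.029 mol
n(L) = 245 / 68.10 = 3.598 mol
selectivity = 3.029/(3.029+3.598) × 100 = 45.71 %

45.7 %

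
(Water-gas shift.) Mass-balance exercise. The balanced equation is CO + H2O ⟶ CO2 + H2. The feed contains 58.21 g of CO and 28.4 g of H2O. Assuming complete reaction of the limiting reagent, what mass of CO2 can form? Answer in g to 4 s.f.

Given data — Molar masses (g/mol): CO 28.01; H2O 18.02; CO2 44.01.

69.36 g

n(CO) = 58.21 / 28.01 = 2.078 mol
n(H2O) = 28.40 / 18.02 = 1.576 mol
n/ν for CO = 2.078/1 = 2.078
n/ν for H2O = 1.576/1 = 1.576
Smallest n/ν is H2O → limiting reagent.
n(CO2) = (1/1) × 1.576 = 1.576 mol
mass = 1.576 × 44.01 = 69.36 g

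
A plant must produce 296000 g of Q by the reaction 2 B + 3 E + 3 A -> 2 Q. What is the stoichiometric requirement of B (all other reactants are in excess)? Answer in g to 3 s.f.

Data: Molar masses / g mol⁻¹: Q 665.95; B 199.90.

n(Q) = 296000 / 665.95 = 444.5 mol
n(B) = (2/2) × 444.5 = 444.5 mol
mass = 444.5 × 199.90 = 88860 g

88900 g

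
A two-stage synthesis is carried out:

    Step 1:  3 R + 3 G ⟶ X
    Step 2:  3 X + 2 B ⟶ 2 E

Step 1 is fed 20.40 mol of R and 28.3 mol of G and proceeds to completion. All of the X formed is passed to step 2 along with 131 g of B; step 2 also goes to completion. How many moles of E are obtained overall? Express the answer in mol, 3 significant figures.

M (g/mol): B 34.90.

3.75 mol

Step 1:
n(R) = 20.40 mol
n(G) = 28.30 mol
n/ν → R: 6.800, G: 9.433; R is limiting.
n(X) produced = (1/3) × 20.40 = 6.800 mol
Step 2:
n(X) available = 6.800 mol
n(B) = 131.0 / 34.90 = 3.754 mol
n/ν → X: 2.267, B: 1.877; B is limiting.
n(E) = (2/2) × 3.754 = 3.754 mol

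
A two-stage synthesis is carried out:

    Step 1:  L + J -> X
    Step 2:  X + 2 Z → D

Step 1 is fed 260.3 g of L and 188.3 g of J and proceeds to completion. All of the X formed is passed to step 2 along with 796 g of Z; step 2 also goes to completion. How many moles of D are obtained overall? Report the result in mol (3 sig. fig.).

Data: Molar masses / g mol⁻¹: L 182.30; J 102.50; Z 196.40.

Step 1:
n(L) = 260.3 / 182.30 = 1.428 mol
n(J) = 188.3 / 102.50 = 1.837 mol
n/ν for L = 1.428/1 = 1.428
n/ν for J = 1.837/1 = 1.837
Smallest n/ν is L → limiting reagent.
n(X) produced = (1/1) × 1.428 = 1.428 mol
Step 2:
n(X) available = 1.428 mol
n(Z) = 796.0 / 196.40 = 4.053 mol
n/ν for X = 1.428/1 = 1.428
n/ν for Z = 4.053/2 = 2.027
Smallest n/ν is X → limiting reagent.
n(D) = (1/1) × 1.428 = 1.428 mol

1.43 mol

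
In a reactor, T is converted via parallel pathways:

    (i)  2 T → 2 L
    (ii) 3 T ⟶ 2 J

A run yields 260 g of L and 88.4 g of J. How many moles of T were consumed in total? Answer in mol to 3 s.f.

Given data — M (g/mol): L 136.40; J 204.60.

2.55 mol

n(L) = 260 / 136.40 = 1.906 mol
n(J) = 88.4 / 204.60 = 0.4321 mol
n(T) via (i) = (2/2)×1.906 = 1.906 mol
n(T) via (ii) = (3/2)×0.4321 = 0.6482 mol
total n(T) = 1.906 + 0.6482 = 2.554 mol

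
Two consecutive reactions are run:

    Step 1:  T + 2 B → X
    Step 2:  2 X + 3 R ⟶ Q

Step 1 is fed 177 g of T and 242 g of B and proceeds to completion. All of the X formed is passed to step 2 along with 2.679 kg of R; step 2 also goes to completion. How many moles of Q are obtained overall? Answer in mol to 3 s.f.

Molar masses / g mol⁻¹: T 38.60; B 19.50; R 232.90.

2.29 mol

Step 1:
n(T) = 177.0 / 38.60 = 4.585 mol
n(B) = 242.0 / 19.50 = 12.41 mol
n/ν for T = 4.585/1 = 4.585
n/ν for B = 12.41/2 = 6.205
Smallest n/ν is T → limiting reagent.
n(X) produced = (1/1) × 4.585 = 4.585 mol
Step 2:
n(X) available = 4.585 mol
n(R) = 2.679×1000 / 232.90 = 11.50 mol
n/ν for X = 4.585/2 = 2.293
n/ν for R = 11.50/3 = 3.833
Smallest n/ν is X → limiting reagent.
n(Q) = (1/2) × 4.585 = 2.293 mol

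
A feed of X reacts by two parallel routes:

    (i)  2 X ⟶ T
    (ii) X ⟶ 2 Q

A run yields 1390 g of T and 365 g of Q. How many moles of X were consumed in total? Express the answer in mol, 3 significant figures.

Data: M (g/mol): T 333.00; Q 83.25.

n(T) = 1390 / 333.00 = 4.174 mol
n(Q) = 365 / 83.25 = 4.384 mol
n(X) via (i) = (2/1)×4.174 = 8.348 mol
n(X) via (ii) = (1/2)×4.384 = 2.192 mol
total n(X) = 8.348 + 2.192 = 10.54 mol

10.5 mol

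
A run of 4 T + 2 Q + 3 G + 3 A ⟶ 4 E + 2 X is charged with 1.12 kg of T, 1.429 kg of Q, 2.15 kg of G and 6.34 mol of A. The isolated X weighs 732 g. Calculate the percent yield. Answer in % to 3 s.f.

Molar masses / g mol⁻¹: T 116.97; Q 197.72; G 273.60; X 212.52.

n(T) = 1.120×1000 / 116.97 = 9.575 mol
n(Q) = 1.429×1000 / 197.72 = 7.227 mol
n(G) = 2.150×1000 / 273.60 = 7.858 mol
n(A) = 6.340 mol
n/ν for T = 9.575/4 = 2.394
n/ν for Q = 7.227/2 = 3.614
n/ν for G = 7.858/3 = 2.619
n/ν for A = 6.340/3 = 2.113
Smallest n/ν is A → limiting reagent.
theoretical n(X) = (2/3) × 6.340 = 4.227 mol → 898.3 g
% yield = 732 / 898.3 × 100 = 81.49 %

81.5 %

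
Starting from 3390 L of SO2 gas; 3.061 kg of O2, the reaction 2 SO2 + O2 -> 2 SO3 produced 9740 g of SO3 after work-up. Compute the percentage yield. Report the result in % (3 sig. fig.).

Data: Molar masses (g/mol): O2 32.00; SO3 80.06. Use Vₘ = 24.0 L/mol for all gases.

n(SO2) = 3390 / 24.0 = 141.3 mol
n(O2) = 3.061×1000 / 32.00 = 95.66 mol
n/ν → SO2: 70.65, O2: 95.66; SO2 is limiting.
theoretical n(SO3) = (2/2) × 141.3 = 141.3 mol → 11310 g
% yield = 9740 / 11310 × 100 = 86.12 %

86.1 %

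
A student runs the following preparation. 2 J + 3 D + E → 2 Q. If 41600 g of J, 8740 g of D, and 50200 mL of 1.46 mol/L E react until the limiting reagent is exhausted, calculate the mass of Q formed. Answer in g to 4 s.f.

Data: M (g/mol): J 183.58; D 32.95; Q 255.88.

37510 g

n(J) = 41600 / 183.58 = 226.6 mol
n(D) = 8740 / 32.95 = 265.3 mol
n(E) = 1.46 × 50200/1000 = 73.29 mol
n/ν → J: 113.3, D: 88.43, E: 73.29; E is limiting.
n(Q) = (2/1) × 73.29 = 146.6 mol
mass = 146.6 × 255.88 = 37510 g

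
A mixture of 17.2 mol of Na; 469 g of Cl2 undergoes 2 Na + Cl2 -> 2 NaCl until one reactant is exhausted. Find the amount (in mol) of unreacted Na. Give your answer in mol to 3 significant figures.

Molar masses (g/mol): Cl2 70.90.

n(Na) = 17.20 mol
n(Cl2) = 469.0 / 70.90 = 6.615 mol
n/ν → Na: 8.600, Cl2: 6.615; Cl2 is limiting.
Na consumed = (2/1) × 6.615 = 13.23 mol
Na remaining = 17.20 − 13.23 = 3.970 mol

3.97 mol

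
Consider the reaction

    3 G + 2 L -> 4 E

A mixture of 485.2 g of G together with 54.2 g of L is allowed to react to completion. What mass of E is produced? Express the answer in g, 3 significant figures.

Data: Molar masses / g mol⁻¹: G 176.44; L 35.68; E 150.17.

n(G) = 485.2 / 176.44 = 2.750 mol
n(L) = 54.20 / 35.68 = 1.519 mol
n/ν → G: 0.9167, L: 0.7595; L is limiting.
n(E) = (4/2) × 1.519 = 3.038 mol
mass = 3.038 × 150.17 = 456.2 g

456 g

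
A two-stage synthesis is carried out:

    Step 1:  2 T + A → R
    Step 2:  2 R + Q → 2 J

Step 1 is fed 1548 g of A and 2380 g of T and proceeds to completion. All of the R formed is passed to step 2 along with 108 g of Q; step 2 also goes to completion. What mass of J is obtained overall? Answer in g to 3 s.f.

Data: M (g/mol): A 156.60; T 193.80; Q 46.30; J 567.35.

Step 1:
n(A) = 1548 / 156.60 = 9.885 mol
n(T) = 2380 / 193.80 = 12.28 mol
n/ν for A = 9.885/1 = 9.885
n/ν for T = 12.28/2 = 6.140
Smallest n/ν is T → limiting reagent.
n(R) produced = (1/2) × 12.28 = 6.140 mol
Step 2:
n(R) available = 6.140 mol
n(Q) = 108.0 / 46.30 = 2.333 mol
n/ν for R = 6.140/2 = 3.070
n/ν for Q = 2.333/1 = 2.333
Smallest n/ν is Q → limiting reagent.
n(J) = (2/1) × 2.333 = 4.666 mol
mass = 4.666 × 567.35 = 2647 g

2650 g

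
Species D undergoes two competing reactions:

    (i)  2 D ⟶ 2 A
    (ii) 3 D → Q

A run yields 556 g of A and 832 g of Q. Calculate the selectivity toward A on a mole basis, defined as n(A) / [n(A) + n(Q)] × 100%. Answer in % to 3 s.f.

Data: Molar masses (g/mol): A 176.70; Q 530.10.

n(A) = 556 / 176.70 = 3.147 mol
n(Q) = 832 / 530.10 = 1.570 mol
selectivity = 3.147/(3.147+1.570) × 100 = 66.72 %

66.7 %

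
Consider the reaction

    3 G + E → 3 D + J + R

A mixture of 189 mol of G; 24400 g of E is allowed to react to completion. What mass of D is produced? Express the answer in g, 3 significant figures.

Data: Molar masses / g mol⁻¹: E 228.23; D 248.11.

46900 g

n(G) = 189.0 mol
n(E) = 24400 / 228.23 = 106.9 mol
n/ν for G = 189.0/3 = 63.00
n/ν for E = 106.9/1 = 106.9
Smallest n/ν is G → limiting reagent.
n(D) = (3/3) × 189.0 = 189.0 mol
mass = 189.0 × 248.11 = 46890 g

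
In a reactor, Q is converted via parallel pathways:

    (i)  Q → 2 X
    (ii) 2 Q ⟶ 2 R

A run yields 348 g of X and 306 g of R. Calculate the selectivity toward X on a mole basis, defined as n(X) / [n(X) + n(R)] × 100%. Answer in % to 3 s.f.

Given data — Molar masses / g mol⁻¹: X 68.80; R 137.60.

n(X) = 348 / 68.80 = 5.058 mol
n(R) = 306 / 137.60 = 2.224 mol
selectivity = 5.058/(5.058+2.224) × 100 = 69.46 %

69.5 %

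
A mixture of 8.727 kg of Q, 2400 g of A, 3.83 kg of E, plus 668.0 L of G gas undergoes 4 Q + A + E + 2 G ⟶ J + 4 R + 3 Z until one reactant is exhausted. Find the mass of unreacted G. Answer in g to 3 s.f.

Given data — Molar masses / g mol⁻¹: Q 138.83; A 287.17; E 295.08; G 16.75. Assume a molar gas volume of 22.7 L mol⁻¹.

n(Q) = 8.727×1000 / 138.83 = 62.86 mol
n(A) = 2400 / 287.17 = 8.357 mol
n(E) = 3.830×1000 / 295.08 = 12.98 mol
n(G) = 668.0 / 22.7 = 29.43 mol
n/ν → Q: 15.72, A: 8.357, E: 12.98, G: 14.72; A is limiting.
G consumed = (2/1) × 8.357 = 16.71 mol
G remaining = 29.43 − 16.71 = 12.72 mol
mass = 12.72 × 16.75 = 213.1 g

213 g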